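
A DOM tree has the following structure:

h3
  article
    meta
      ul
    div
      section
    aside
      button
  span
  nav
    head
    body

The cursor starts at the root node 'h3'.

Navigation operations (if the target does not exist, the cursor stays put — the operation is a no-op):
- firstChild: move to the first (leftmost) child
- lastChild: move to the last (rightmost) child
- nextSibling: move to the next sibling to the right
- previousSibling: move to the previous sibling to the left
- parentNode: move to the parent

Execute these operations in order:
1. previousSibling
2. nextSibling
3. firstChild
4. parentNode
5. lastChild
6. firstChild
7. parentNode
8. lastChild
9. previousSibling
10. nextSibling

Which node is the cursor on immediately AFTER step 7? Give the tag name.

Answer: nav

Derivation:
After 1 (previousSibling): h3 (no-op, stayed)
After 2 (nextSibling): h3 (no-op, stayed)
After 3 (firstChild): article
After 4 (parentNode): h3
After 5 (lastChild): nav
After 6 (firstChild): head
After 7 (parentNode): nav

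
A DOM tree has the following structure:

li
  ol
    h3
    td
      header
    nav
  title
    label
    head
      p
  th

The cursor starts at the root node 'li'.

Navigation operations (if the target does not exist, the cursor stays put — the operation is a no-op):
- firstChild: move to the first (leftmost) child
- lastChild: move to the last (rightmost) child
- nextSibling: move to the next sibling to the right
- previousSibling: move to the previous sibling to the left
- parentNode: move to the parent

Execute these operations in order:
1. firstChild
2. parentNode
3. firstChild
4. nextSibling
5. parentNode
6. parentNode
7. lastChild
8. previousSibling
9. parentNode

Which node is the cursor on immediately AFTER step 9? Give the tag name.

After 1 (firstChild): ol
After 2 (parentNode): li
After 3 (firstChild): ol
After 4 (nextSibling): title
After 5 (parentNode): li
After 6 (parentNode): li (no-op, stayed)
After 7 (lastChild): th
After 8 (previousSibling): title
After 9 (parentNode): li

Answer: li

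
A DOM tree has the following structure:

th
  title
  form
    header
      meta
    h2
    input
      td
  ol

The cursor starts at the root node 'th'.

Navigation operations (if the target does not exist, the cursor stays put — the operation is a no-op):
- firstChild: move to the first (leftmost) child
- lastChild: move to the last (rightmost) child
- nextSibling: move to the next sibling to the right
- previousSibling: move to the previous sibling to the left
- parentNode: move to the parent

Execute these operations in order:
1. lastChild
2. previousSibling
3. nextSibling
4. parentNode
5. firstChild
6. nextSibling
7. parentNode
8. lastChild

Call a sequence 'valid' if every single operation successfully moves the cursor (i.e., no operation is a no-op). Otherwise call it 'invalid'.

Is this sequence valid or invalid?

After 1 (lastChild): ol
After 2 (previousSibling): form
After 3 (nextSibling): ol
After 4 (parentNode): th
After 5 (firstChild): title
After 6 (nextSibling): form
After 7 (parentNode): th
After 8 (lastChild): ol

Answer: valid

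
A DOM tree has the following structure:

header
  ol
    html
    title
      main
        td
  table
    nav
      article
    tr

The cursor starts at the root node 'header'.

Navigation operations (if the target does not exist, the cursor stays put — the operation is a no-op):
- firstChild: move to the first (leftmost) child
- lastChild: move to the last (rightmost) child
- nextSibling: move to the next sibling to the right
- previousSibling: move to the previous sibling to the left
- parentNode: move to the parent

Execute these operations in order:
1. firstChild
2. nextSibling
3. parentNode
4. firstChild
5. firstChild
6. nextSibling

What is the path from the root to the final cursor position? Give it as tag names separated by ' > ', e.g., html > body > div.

After 1 (firstChild): ol
After 2 (nextSibling): table
After 3 (parentNode): header
After 4 (firstChild): ol
After 5 (firstChild): html
After 6 (nextSibling): title

Answer: header > ol > title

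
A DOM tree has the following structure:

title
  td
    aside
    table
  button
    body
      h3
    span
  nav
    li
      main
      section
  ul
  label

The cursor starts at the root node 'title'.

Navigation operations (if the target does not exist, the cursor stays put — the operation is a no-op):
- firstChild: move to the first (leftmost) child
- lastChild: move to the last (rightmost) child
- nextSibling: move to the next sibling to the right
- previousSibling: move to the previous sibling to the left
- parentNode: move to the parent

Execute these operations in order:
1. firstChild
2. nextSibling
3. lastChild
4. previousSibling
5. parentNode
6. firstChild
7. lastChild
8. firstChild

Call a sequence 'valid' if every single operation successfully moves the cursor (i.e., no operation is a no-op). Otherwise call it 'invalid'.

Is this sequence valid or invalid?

After 1 (firstChild): td
After 2 (nextSibling): button
After 3 (lastChild): span
After 4 (previousSibling): body
After 5 (parentNode): button
After 6 (firstChild): body
After 7 (lastChild): h3
After 8 (firstChild): h3 (no-op, stayed)

Answer: invalid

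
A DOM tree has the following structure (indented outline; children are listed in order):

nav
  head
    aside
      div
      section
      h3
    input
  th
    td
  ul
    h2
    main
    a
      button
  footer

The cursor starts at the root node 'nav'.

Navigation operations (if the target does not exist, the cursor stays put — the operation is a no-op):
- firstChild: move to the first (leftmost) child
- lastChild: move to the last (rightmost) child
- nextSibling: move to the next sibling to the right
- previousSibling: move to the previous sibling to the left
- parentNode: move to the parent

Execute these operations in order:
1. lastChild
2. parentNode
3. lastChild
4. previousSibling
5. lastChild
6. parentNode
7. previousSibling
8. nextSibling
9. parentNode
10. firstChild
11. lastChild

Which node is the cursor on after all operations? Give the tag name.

Answer: input

Derivation:
After 1 (lastChild): footer
After 2 (parentNode): nav
After 3 (lastChild): footer
After 4 (previousSibling): ul
After 5 (lastChild): a
After 6 (parentNode): ul
After 7 (previousSibling): th
After 8 (nextSibling): ul
After 9 (parentNode): nav
After 10 (firstChild): head
After 11 (lastChild): input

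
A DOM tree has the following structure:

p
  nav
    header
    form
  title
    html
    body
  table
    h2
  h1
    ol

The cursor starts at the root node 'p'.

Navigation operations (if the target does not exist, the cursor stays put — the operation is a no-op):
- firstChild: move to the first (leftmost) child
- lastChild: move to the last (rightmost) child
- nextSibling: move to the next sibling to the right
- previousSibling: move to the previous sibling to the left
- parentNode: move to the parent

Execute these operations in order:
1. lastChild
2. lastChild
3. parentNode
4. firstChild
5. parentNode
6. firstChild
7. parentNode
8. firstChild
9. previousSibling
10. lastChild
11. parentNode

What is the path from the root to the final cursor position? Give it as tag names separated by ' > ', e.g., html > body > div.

After 1 (lastChild): h1
After 2 (lastChild): ol
After 3 (parentNode): h1
After 4 (firstChild): ol
After 5 (parentNode): h1
After 6 (firstChild): ol
After 7 (parentNode): h1
After 8 (firstChild): ol
After 9 (previousSibling): ol (no-op, stayed)
After 10 (lastChild): ol (no-op, stayed)
After 11 (parentNode): h1

Answer: p > h1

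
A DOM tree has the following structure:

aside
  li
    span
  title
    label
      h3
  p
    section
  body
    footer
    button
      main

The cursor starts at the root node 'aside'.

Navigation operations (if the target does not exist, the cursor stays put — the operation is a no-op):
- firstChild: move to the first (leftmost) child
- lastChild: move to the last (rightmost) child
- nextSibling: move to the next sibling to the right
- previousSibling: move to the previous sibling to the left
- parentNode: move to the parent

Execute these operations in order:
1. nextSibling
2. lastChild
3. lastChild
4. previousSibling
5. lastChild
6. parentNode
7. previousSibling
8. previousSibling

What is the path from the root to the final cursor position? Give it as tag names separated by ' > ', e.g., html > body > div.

After 1 (nextSibling): aside (no-op, stayed)
After 2 (lastChild): body
After 3 (lastChild): button
After 4 (previousSibling): footer
After 5 (lastChild): footer (no-op, stayed)
After 6 (parentNode): body
After 7 (previousSibling): p
After 8 (previousSibling): title

Answer: aside > title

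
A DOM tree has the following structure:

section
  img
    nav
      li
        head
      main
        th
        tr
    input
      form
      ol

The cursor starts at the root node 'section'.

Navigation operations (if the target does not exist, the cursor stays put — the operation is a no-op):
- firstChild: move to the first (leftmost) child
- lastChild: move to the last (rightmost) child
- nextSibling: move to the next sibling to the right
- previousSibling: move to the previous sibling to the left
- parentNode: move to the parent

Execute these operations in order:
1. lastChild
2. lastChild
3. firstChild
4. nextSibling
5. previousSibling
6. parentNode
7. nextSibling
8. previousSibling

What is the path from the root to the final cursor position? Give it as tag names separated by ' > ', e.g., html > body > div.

After 1 (lastChild): img
After 2 (lastChild): input
After 3 (firstChild): form
After 4 (nextSibling): ol
After 5 (previousSibling): form
After 6 (parentNode): input
After 7 (nextSibling): input (no-op, stayed)
After 8 (previousSibling): nav

Answer: section > img > nav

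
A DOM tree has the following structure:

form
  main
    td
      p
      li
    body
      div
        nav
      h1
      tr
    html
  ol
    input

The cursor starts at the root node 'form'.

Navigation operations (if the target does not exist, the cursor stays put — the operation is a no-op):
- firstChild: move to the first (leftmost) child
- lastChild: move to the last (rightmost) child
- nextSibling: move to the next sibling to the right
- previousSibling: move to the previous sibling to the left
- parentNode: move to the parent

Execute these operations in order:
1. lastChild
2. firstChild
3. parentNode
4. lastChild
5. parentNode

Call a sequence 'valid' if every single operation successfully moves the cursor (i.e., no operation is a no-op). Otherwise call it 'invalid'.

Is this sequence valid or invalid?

After 1 (lastChild): ol
After 2 (firstChild): input
After 3 (parentNode): ol
After 4 (lastChild): input
After 5 (parentNode): ol

Answer: valid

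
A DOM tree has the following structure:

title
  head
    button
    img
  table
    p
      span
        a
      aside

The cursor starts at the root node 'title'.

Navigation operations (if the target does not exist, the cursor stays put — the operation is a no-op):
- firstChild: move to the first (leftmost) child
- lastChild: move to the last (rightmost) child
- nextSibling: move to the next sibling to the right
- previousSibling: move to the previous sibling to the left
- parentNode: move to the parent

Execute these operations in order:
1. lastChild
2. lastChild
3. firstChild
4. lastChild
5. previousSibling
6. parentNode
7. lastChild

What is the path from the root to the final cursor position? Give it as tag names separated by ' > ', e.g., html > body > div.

After 1 (lastChild): table
After 2 (lastChild): p
After 3 (firstChild): span
After 4 (lastChild): a
After 5 (previousSibling): a (no-op, stayed)
After 6 (parentNode): span
After 7 (lastChild): a

Answer: title > table > p > span > a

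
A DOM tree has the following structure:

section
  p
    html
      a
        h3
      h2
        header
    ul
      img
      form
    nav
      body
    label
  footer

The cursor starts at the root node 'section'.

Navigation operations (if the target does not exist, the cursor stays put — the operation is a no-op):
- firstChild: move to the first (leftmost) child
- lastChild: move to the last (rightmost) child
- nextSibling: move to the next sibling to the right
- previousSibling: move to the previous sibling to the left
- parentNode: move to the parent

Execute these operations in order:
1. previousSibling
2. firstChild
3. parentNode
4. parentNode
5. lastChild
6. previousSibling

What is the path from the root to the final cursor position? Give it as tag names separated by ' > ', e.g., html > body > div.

Answer: section > p

Derivation:
After 1 (previousSibling): section (no-op, stayed)
After 2 (firstChild): p
After 3 (parentNode): section
After 4 (parentNode): section (no-op, stayed)
After 5 (lastChild): footer
After 6 (previousSibling): p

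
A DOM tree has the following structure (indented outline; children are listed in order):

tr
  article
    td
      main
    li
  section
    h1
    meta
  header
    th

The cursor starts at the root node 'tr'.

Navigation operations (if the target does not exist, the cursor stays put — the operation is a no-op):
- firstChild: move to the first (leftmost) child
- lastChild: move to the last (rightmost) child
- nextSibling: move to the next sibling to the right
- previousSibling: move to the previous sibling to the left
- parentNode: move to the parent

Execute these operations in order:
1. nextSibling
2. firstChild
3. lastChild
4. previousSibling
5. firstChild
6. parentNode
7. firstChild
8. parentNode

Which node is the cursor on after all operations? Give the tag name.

Answer: td

Derivation:
After 1 (nextSibling): tr (no-op, stayed)
After 2 (firstChild): article
After 3 (lastChild): li
After 4 (previousSibling): td
After 5 (firstChild): main
After 6 (parentNode): td
After 7 (firstChild): main
After 8 (parentNode): td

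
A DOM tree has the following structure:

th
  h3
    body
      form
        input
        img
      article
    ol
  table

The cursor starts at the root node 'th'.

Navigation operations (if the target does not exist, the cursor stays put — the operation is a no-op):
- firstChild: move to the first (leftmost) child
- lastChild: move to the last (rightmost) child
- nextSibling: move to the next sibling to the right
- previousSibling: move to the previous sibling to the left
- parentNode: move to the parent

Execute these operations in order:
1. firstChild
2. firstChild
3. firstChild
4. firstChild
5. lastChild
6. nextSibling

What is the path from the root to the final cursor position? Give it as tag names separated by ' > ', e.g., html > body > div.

Answer: th > h3 > body > form > img

Derivation:
After 1 (firstChild): h3
After 2 (firstChild): body
After 3 (firstChild): form
After 4 (firstChild): input
After 5 (lastChild): input (no-op, stayed)
After 6 (nextSibling): img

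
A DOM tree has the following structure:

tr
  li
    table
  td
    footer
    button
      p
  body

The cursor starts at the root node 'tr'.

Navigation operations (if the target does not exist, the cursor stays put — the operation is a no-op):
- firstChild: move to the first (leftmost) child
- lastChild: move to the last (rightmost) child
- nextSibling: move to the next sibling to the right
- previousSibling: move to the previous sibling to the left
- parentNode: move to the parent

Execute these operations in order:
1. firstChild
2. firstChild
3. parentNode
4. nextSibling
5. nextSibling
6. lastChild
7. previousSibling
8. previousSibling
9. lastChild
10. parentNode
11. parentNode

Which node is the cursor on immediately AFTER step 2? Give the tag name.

After 1 (firstChild): li
After 2 (firstChild): table

Answer: table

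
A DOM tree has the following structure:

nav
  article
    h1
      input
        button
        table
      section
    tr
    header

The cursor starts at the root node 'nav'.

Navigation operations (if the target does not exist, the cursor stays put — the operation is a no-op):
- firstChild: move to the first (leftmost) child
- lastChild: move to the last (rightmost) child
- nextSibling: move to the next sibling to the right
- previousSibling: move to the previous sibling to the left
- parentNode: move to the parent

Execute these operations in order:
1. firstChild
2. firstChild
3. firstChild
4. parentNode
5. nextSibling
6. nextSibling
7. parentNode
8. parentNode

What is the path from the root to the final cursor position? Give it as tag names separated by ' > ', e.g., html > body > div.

Answer: nav

Derivation:
After 1 (firstChild): article
After 2 (firstChild): h1
After 3 (firstChild): input
After 4 (parentNode): h1
After 5 (nextSibling): tr
After 6 (nextSibling): header
After 7 (parentNode): article
After 8 (parentNode): nav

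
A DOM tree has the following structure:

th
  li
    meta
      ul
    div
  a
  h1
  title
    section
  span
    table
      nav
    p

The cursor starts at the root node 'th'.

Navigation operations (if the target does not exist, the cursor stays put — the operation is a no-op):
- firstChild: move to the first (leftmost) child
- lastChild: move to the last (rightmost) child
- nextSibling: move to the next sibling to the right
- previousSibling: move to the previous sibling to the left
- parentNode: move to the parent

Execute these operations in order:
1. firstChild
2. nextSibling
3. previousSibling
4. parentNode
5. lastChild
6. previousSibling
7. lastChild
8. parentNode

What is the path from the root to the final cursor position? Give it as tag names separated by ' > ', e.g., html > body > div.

Answer: th > title

Derivation:
After 1 (firstChild): li
After 2 (nextSibling): a
After 3 (previousSibling): li
After 4 (parentNode): th
After 5 (lastChild): span
After 6 (previousSibling): title
After 7 (lastChild): section
After 8 (parentNode): title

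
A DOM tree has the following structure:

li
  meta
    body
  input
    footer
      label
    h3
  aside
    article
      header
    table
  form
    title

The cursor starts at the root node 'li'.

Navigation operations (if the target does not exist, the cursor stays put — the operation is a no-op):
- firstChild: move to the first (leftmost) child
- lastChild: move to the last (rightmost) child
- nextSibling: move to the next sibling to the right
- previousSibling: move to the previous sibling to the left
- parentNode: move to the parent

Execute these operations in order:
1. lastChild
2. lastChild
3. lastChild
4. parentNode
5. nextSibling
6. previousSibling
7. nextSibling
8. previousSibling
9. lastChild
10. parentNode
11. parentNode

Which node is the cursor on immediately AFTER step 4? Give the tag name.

Answer: form

Derivation:
After 1 (lastChild): form
After 2 (lastChild): title
After 3 (lastChild): title (no-op, stayed)
After 4 (parentNode): form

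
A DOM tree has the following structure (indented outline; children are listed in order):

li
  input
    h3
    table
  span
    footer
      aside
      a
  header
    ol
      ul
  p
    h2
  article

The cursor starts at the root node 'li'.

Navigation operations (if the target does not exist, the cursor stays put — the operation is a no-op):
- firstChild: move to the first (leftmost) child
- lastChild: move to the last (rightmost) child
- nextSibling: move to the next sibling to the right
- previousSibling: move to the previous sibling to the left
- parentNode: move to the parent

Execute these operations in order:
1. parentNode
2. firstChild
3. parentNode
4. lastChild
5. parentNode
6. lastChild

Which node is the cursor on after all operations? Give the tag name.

Answer: article

Derivation:
After 1 (parentNode): li (no-op, stayed)
After 2 (firstChild): input
After 3 (parentNode): li
After 4 (lastChild): article
After 5 (parentNode): li
After 6 (lastChild): article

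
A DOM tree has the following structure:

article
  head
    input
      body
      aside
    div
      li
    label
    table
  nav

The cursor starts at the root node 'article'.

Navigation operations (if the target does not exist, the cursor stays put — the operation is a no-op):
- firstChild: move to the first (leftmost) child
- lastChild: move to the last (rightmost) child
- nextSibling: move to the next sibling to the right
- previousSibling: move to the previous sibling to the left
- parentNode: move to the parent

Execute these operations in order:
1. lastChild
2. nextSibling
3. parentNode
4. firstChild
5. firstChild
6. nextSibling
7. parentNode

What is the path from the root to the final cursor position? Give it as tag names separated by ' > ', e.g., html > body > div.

After 1 (lastChild): nav
After 2 (nextSibling): nav (no-op, stayed)
After 3 (parentNode): article
After 4 (firstChild): head
After 5 (firstChild): input
After 6 (nextSibling): div
After 7 (parentNode): head

Answer: article > head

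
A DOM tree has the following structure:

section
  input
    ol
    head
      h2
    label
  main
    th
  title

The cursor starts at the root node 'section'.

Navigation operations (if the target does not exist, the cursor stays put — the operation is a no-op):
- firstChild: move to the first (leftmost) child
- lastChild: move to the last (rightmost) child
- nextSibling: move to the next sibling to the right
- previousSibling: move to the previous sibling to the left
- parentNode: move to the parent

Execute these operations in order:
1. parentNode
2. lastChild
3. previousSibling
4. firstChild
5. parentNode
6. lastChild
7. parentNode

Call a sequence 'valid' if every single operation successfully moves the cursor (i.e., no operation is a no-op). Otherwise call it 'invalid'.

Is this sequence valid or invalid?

After 1 (parentNode): section (no-op, stayed)
After 2 (lastChild): title
After 3 (previousSibling): main
After 4 (firstChild): th
After 5 (parentNode): main
After 6 (lastChild): th
After 7 (parentNode): main

Answer: invalid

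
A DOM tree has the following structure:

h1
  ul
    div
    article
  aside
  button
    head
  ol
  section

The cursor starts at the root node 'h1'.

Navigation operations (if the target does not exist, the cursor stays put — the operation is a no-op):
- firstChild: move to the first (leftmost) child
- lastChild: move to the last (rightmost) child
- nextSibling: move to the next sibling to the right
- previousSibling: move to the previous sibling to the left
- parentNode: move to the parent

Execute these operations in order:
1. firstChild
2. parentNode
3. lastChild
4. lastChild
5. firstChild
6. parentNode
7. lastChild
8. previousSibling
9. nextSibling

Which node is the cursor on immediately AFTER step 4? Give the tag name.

After 1 (firstChild): ul
After 2 (parentNode): h1
After 3 (lastChild): section
After 4 (lastChild): section (no-op, stayed)

Answer: section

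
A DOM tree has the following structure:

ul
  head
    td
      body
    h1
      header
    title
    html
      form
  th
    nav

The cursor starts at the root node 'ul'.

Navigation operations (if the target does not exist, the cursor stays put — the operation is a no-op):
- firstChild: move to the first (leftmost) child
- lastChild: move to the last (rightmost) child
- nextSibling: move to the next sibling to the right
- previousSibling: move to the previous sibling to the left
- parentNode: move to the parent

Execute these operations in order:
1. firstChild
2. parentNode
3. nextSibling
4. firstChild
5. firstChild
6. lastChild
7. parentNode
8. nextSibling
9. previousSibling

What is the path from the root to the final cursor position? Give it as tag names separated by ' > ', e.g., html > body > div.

After 1 (firstChild): head
After 2 (parentNode): ul
After 3 (nextSibling): ul (no-op, stayed)
After 4 (firstChild): head
After 5 (firstChild): td
After 6 (lastChild): body
After 7 (parentNode): td
After 8 (nextSibling): h1
After 9 (previousSibling): td

Answer: ul > head > td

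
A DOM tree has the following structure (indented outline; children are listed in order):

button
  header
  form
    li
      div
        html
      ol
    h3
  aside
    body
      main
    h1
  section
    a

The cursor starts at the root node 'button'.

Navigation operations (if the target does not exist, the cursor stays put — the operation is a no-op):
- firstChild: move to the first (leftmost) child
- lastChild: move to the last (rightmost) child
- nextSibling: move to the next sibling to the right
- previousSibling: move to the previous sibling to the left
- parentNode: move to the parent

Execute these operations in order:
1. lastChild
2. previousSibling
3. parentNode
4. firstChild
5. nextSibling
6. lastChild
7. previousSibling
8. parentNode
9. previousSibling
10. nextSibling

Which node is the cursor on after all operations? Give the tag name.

Answer: form

Derivation:
After 1 (lastChild): section
After 2 (previousSibling): aside
After 3 (parentNode): button
After 4 (firstChild): header
After 5 (nextSibling): form
After 6 (lastChild): h3
After 7 (previousSibling): li
After 8 (parentNode): form
After 9 (previousSibling): header
After 10 (nextSibling): form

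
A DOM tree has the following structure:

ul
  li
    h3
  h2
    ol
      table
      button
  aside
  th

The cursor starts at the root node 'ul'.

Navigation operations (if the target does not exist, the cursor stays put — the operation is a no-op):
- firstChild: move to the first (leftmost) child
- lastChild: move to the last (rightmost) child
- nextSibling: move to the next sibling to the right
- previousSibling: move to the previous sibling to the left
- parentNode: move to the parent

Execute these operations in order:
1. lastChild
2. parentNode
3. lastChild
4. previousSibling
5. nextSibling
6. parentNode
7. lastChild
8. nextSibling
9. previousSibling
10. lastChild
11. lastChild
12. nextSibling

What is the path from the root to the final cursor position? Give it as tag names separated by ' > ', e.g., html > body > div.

After 1 (lastChild): th
After 2 (parentNode): ul
After 3 (lastChild): th
After 4 (previousSibling): aside
After 5 (nextSibling): th
After 6 (parentNode): ul
After 7 (lastChild): th
After 8 (nextSibling): th (no-op, stayed)
After 9 (previousSibling): aside
After 10 (lastChild): aside (no-op, stayed)
After 11 (lastChild): aside (no-op, stayed)
After 12 (nextSibling): th

Answer: ul > th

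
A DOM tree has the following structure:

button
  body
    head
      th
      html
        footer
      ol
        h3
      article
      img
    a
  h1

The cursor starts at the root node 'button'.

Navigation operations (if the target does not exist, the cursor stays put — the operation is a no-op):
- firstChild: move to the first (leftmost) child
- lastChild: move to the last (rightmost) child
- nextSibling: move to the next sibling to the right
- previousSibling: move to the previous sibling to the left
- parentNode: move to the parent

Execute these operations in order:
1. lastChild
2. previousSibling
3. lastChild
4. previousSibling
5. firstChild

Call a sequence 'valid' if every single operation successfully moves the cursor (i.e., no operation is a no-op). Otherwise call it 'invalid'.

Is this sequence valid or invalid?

Answer: valid

Derivation:
After 1 (lastChild): h1
After 2 (previousSibling): body
After 3 (lastChild): a
After 4 (previousSibling): head
After 5 (firstChild): th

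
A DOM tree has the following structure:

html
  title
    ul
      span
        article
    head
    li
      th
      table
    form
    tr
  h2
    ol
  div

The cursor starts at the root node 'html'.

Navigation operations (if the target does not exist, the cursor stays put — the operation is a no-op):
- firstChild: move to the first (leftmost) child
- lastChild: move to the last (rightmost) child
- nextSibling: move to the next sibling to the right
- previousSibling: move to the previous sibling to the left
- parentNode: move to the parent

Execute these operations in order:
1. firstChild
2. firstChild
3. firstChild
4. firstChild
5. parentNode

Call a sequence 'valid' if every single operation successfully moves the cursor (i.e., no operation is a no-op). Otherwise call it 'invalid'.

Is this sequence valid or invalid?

After 1 (firstChild): title
After 2 (firstChild): ul
After 3 (firstChild): span
After 4 (firstChild): article
After 5 (parentNode): span

Answer: valid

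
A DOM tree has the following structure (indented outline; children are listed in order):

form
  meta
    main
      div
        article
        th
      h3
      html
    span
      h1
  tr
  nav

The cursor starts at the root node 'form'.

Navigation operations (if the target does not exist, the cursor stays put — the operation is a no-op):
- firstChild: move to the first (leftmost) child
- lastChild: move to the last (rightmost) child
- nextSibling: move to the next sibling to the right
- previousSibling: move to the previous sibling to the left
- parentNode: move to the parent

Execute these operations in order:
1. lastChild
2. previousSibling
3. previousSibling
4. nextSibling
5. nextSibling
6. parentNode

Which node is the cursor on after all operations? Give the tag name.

Answer: form

Derivation:
After 1 (lastChild): nav
After 2 (previousSibling): tr
After 3 (previousSibling): meta
After 4 (nextSibling): tr
After 5 (nextSibling): nav
After 6 (parentNode): form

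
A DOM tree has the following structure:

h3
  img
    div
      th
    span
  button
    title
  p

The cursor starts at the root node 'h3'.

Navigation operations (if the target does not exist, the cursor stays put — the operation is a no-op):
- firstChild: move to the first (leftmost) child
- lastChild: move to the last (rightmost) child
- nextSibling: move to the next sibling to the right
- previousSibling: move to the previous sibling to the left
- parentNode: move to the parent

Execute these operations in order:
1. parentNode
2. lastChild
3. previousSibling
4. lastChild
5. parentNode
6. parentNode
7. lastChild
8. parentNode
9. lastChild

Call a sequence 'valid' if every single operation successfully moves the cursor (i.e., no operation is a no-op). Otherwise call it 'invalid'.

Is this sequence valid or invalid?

Answer: invalid

Derivation:
After 1 (parentNode): h3 (no-op, stayed)
After 2 (lastChild): p
After 3 (previousSibling): button
After 4 (lastChild): title
After 5 (parentNode): button
After 6 (parentNode): h3
After 7 (lastChild): p
After 8 (parentNode): h3
After 9 (lastChild): p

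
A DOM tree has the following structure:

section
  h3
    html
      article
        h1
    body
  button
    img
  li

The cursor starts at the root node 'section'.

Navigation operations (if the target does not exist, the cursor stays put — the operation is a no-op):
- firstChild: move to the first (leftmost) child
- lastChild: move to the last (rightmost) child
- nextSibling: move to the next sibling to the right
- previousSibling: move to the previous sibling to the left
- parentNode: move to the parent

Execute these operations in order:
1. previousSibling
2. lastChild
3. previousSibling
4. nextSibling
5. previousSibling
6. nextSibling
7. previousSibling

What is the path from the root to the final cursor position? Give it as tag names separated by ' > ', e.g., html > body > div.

Answer: section > button

Derivation:
After 1 (previousSibling): section (no-op, stayed)
After 2 (lastChild): li
After 3 (previousSibling): button
After 4 (nextSibling): li
After 5 (previousSibling): button
After 6 (nextSibling): li
After 7 (previousSibling): button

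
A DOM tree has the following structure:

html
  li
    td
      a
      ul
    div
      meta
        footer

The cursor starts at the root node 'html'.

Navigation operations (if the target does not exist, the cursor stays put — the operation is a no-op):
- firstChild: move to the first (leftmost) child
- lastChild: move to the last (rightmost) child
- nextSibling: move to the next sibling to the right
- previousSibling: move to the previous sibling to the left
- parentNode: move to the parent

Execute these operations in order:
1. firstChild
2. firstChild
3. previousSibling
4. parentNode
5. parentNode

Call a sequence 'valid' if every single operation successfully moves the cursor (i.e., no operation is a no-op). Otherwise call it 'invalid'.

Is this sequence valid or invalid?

Answer: invalid

Derivation:
After 1 (firstChild): li
After 2 (firstChild): td
After 3 (previousSibling): td (no-op, stayed)
After 4 (parentNode): li
After 5 (parentNode): html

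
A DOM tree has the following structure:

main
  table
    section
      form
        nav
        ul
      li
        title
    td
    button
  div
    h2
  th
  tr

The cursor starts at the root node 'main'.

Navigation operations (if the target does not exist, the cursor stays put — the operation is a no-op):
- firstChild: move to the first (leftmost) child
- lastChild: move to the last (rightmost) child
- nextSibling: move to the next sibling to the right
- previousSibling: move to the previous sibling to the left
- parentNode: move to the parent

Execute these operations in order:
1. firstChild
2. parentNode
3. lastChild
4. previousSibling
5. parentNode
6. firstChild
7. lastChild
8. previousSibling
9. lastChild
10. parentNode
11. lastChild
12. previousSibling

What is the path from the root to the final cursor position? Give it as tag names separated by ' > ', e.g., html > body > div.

Answer: main > table > td

Derivation:
After 1 (firstChild): table
After 2 (parentNode): main
After 3 (lastChild): tr
After 4 (previousSibling): th
After 5 (parentNode): main
After 6 (firstChild): table
After 7 (lastChild): button
After 8 (previousSibling): td
After 9 (lastChild): td (no-op, stayed)
After 10 (parentNode): table
After 11 (lastChild): button
After 12 (previousSibling): td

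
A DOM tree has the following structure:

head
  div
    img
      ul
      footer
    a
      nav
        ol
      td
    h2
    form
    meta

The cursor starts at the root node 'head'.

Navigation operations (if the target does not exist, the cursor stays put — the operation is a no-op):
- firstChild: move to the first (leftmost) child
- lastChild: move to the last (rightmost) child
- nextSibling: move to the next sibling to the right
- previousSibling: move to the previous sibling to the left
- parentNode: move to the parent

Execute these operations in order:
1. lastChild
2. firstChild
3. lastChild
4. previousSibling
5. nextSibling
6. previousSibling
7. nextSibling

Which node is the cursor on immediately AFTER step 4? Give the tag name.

Answer: ul

Derivation:
After 1 (lastChild): div
After 2 (firstChild): img
After 3 (lastChild): footer
After 4 (previousSibling): ul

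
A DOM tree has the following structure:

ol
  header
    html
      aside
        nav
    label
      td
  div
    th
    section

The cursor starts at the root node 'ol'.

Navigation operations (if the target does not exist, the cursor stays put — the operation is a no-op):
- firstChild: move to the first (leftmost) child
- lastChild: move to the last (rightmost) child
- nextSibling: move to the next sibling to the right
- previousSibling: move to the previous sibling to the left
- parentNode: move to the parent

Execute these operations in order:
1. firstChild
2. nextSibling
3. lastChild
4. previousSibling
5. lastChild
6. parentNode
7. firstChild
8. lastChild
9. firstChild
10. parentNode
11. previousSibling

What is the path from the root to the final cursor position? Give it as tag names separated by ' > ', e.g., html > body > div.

Answer: ol > header

Derivation:
After 1 (firstChild): header
After 2 (nextSibling): div
After 3 (lastChild): section
After 4 (previousSibling): th
After 5 (lastChild): th (no-op, stayed)
After 6 (parentNode): div
After 7 (firstChild): th
After 8 (lastChild): th (no-op, stayed)
After 9 (firstChild): th (no-op, stayed)
After 10 (parentNode): div
After 11 (previousSibling): header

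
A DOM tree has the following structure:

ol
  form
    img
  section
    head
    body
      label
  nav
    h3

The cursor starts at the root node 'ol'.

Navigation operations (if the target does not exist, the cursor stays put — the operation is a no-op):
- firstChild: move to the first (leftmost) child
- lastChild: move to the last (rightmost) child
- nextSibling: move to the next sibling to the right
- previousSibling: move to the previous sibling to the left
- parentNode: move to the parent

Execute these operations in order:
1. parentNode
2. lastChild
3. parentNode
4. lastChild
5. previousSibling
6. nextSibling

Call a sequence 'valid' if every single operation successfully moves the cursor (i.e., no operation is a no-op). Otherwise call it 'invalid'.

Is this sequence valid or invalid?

After 1 (parentNode): ol (no-op, stayed)
After 2 (lastChild): nav
After 3 (parentNode): ol
After 4 (lastChild): nav
After 5 (previousSibling): section
After 6 (nextSibling): nav

Answer: invalid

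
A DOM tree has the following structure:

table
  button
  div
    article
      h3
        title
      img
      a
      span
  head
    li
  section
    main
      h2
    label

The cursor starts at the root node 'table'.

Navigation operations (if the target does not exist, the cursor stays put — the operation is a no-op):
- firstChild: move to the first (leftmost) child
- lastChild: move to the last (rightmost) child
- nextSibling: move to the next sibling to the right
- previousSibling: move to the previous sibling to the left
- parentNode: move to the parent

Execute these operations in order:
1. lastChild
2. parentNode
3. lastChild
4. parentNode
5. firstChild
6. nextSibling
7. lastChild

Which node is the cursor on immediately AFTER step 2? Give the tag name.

After 1 (lastChild): section
After 2 (parentNode): table

Answer: table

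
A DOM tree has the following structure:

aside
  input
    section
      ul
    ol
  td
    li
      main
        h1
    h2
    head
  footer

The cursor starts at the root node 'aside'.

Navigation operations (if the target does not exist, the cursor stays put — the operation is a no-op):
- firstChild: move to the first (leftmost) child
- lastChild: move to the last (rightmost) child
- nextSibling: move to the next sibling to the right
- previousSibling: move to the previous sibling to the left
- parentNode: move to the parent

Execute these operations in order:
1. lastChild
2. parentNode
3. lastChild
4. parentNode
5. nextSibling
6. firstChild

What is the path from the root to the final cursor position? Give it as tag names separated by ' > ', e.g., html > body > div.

Answer: aside > input

Derivation:
After 1 (lastChild): footer
After 2 (parentNode): aside
After 3 (lastChild): footer
After 4 (parentNode): aside
After 5 (nextSibling): aside (no-op, stayed)
After 6 (firstChild): input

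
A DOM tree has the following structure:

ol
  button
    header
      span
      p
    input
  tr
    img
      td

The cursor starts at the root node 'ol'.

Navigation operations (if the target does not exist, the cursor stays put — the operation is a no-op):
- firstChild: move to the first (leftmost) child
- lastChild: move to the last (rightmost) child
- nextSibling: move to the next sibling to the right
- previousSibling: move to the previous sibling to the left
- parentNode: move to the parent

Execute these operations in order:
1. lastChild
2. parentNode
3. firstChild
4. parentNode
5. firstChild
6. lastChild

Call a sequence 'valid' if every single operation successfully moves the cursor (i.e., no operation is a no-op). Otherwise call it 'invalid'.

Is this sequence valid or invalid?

Answer: valid

Derivation:
After 1 (lastChild): tr
After 2 (parentNode): ol
After 3 (firstChild): button
After 4 (parentNode): ol
After 5 (firstChild): button
After 6 (lastChild): input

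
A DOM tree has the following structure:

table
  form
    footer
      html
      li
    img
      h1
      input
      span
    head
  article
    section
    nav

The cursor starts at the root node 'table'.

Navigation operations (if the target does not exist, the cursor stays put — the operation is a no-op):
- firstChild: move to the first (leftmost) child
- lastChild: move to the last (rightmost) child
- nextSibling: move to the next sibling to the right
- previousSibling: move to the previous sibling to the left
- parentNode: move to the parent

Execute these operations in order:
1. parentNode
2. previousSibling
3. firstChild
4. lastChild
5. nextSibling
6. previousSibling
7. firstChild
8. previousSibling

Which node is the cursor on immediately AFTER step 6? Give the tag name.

After 1 (parentNode): table (no-op, stayed)
After 2 (previousSibling): table (no-op, stayed)
After 3 (firstChild): form
After 4 (lastChild): head
After 5 (nextSibling): head (no-op, stayed)
After 6 (previousSibling): img

Answer: img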